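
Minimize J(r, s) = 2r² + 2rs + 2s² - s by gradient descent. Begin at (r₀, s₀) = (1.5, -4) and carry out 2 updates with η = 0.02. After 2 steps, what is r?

∇J = (4r + 2s, 2r + 4s - 1)
(r₁, s₁) = (1.5, -4) − 0.02·(-2, -14) = (1.54, -3.72)
(r₂, s₂) = (1.54, -3.72) − 0.02·(-1.28, -12.8) = (1.5656, -3.464)
r = 1.5656

1.5656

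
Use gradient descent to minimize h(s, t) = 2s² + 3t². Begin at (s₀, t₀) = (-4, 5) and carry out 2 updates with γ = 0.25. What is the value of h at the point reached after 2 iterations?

∇h = (4s, 6t)
Step 1: at (-4, 5), ∇h = (-16, 30) → (-4, 5) − 0.25·(-16, 30) = (0, -2.5)
Step 2: at (0, -2.5), ∇h = (0, -15) → (0, -2.5) − 0.25·(0, -15) = (0, 1.25)
h(0, 1.25) = 4.6875

4.6875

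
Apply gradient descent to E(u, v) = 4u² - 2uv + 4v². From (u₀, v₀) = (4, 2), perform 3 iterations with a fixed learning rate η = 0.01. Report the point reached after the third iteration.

∇E = (8u - 2v, -2u + 8v)
Step 1: at (4, 2), ∇E = (28, 8) → (4, 2) − 0.01·(28, 8) = (3.72, 1.92)
Step 2: at (3.72, 1.92), ∇E = (25.92, 7.92) → (3.72, 1.92) − 0.01·(25.92, 7.92) = (3.4608, 1.8408)
Step 3: at (3.4608, 1.8408), ∇E = (24.0048, 7.8048) → (3.4608, 1.8408) − 0.01·(24.0048, 7.8048) = (3.220752, 1.762752)

(3.220752, 1.762752)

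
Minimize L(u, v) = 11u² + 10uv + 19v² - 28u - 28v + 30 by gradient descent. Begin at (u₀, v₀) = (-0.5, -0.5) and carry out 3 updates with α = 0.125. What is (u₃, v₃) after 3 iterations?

(57.375, 114.125)

∇L = (22u + 10v - 28, 10u + 38v - 28)
(u₁, v₁) = (-0.5, -0.5) − 0.125·(-44, -52) = (5, 6)
(u₂, v₂) = (5, 6) − 0.125·(142, 250) = (-12.75, -25.25)
(u₃, v₃) = (-12.75, -25.25) − 0.125·(-561, -1115) = (57.375, 114.125)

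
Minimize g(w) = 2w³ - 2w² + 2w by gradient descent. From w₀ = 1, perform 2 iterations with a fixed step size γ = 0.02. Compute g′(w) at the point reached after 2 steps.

g′(w) = 6w² - 4w + 2
Step 1: g′(1) = 4; w₁ = 1 − 0.02·4 = 0.92
Step 2: g′(0.92) = 3.3984; w₂ = 0.92 − 0.02·3.3984 = 0.852032
g′(w) at (0.852032) = 2.947623174144

2.947623174144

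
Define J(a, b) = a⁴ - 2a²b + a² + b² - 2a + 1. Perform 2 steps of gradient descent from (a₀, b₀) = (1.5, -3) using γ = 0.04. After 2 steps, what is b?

∇J = (4a³ - 4ab + 2a - 2, -2a² + 2b)
Step 1: at (1.5, -3), ∇J = (32.5, -10.5) → (1.5, -3) − 0.04·(32.5, -10.5) = (0.2, -2.58)
Step 2: at (0.2, -2.58), ∇J = (0.496, -5.24) → (0.2, -2.58) − 0.04·(0.496, -5.24) = (0.18016, -2.3704)
b = -2.3704

-2.3704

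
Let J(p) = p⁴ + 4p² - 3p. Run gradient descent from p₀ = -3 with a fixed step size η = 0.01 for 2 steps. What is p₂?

J′(p) = 4p³ + 8p - 3
p₁ = -3 − 0.01·(-135) = -1.65
p₂ = -1.65 − 0.01·(-34.1685) = -1.308315

-1.308315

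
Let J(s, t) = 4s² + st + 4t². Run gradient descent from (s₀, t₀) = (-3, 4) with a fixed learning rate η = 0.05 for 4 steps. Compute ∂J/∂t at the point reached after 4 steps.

4.78518125

∇J = (8s + t, s + 8t)
Step 1: at (-3, 4), ∇J = (-20, 29) → (-3, 4) − 0.05·(-20, 29) = (-2, 2.55)
Step 2: at (-2, 2.55), ∇J = (-13.45, 18.4) → (-2, 2.55) − 0.05·(-13.45, 18.4) = (-1.3275, 1.63)
Step 3: at (-1.3275, 1.63), ∇J = (-8.99, 11.7125) → (-1.3275, 1.63) − 0.05·(-8.99, 11.7125) = (-0.878, 1.044375)
Step 4: at (-0.878, 1.044375), ∇J = (-5.979625, 7.477) → (-0.878, 1.044375) − 0.05·(-5.979625, 7.477) = (-0.57901875, 0.670525)
∂J/∂t at (-0.57901875, 0.670525) = 4.78518125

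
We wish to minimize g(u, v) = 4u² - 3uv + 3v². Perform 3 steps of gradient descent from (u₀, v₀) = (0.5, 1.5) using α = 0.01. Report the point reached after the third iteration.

∇g = (8u - 3v, -3u + 6v)
Step 1: at (0.5, 1.5), ∇g = (-0.5, 7.5) → (0.5, 1.5) − 0.01·(-0.5, 7.5) = (0.505, 1.425)
Step 2: at (0.505, 1.425), ∇g = (-0.235, 7.035) → (0.505, 1.425) − 0.01·(-0.235, 7.035) = (0.50735, 1.35465)
Step 3: at (0.50735, 1.35465), ∇g = (-0.00515, 6.60585) → (0.50735, 1.35465) − 0.01·(-0.00515, 6.60585) = (0.5074015, 1.2885915)

(0.5074015, 1.2885915)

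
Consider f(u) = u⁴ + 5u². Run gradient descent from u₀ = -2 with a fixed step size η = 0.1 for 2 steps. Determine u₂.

f′(u) = 4u³ + 10u
u₁ = -2 − 0.1·(-52) = 3.2
u₂ = 3.2 − 0.1·163.072 = -13.1072

-13.1072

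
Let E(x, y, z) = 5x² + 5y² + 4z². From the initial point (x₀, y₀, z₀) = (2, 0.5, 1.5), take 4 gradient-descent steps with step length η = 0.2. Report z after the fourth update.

0.1944

∇E = (10x, 10y, 8z)
Step 1: at (2, 0.5, 1.5), ∇E = (20, 5, 12) → (2, 0.5, 1.5) − 0.2·(20, 5, 12) = (-2, -0.5, -0.9)
Step 2: at (-2, -0.5, -0.9), ∇E = (-20, -5, -7.2) → (-2, -0.5, -0.9) − 0.2·(-20, -5, -7.2) = (2, 0.5, 0.54)
Step 3: at (2, 0.5, 0.54), ∇E = (20, 5, 4.32) → (2, 0.5, 0.54) − 0.2·(20, 5, 4.32) = (-2, -0.5, -0.324)
Step 4: at (-2, -0.5, -0.324), ∇E = (-20, -5, -2.592) → (-2, -0.5, -0.324) − 0.2·(-20, -5, -2.592) = (2, 0.5, 0.1944)
z = 0.1944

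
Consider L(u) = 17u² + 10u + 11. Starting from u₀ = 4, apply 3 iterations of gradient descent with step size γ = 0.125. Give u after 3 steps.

L′(u) = 34u + 10
u₁ = 4 − 0.125·146 = -14.25
u₂ = -14.25 − 0.125·(-474.5) = 45.0625
u₃ = 45.0625 − 0.125·1542.125 = -147.703125

-147.703125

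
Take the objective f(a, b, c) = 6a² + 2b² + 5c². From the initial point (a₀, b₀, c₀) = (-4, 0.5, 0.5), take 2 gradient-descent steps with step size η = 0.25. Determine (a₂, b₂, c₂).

∇f = (12a, 4b, 10c)
(a₁, b₁, c₁) = (-4, 0.5, 0.5) − 0.25·(-48, 2, 5) = (8, 0, -0.75)
(a₂, b₂, c₂) = (8, 0, -0.75) − 0.25·(96, 0, -7.5) = (-16, 0, 1.125)

(-16, 0, 1.125)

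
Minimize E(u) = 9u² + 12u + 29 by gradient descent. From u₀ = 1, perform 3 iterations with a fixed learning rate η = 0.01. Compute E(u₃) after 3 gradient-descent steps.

32.6001667856

E′(u) = 18u + 12
u₁ = 1 − 0.01·30 = 0.7
u₂ = 0.7 − 0.01·24.6 = 0.454
u₃ = 0.454 − 0.01·20.172 = 0.25228
E(0.25228) = 32.6001667856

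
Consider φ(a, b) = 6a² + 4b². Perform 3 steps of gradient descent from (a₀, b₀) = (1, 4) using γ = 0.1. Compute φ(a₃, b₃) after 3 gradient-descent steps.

0.00448

∇φ = (12a, 8b)
Step 1: at (1, 4), ∇φ = (12, 32) → (1, 4) − 0.1·(12, 32) = (-0.2, 0.8)
Step 2: at (-0.2, 0.8), ∇φ = (-2.4, 6.4) → (-0.2, 0.8) − 0.1·(-2.4, 6.4) = (0.04, 0.16)
Step 3: at (0.04, 0.16), ∇φ = (0.48, 1.28) → (0.04, 0.16) − 0.1·(0.48, 1.28) = (-0.008, 0.032)
φ(-0.008, 0.032) = 0.00448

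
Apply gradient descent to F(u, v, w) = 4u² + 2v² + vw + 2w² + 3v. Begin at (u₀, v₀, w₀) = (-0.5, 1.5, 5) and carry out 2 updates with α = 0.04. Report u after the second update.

∇F = (8u, 4v + w + 3, v + 4w)
(u₁, v₁, w₁) = (-0.5, 1.5, 5) − 0.04·(-4, 14, 21.5) = (-0.34, 0.94, 4.14)
(u₂, v₂, w₂) = (-0.34, 0.94, 4.14) − 0.04·(-2.72, 10.9, 17.5) = (-0.2312, 0.504, 3.44)
u = -0.2312

-0.2312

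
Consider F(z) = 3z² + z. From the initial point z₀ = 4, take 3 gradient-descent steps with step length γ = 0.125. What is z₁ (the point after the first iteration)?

F′(z) = 6z + 1
Step 1: F′(4) = 25; z₁ = 4 − 0.125·25 = 0.875

0.875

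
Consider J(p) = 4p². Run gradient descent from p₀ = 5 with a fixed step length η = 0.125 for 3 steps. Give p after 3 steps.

0

J′(p) = 8p
p₁ = 5 − 0.125·40 = 0
p₂ = 0 − 0.125·0 = 0
p₃ = 0 − 0.125·0 = 0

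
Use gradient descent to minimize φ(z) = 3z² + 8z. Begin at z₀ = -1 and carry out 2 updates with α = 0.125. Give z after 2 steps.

φ′(z) = 6z + 8
Step 1: φ′(-1) = 2; z₁ = -1 − 0.125·2 = -1.25
Step 2: φ′(-1.25) = 0.5; z₂ = -1.25 − 0.125·0.5 = -1.3125

-1.3125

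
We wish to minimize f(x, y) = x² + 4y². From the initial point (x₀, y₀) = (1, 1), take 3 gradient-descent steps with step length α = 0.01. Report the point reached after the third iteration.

(0.941192, 0.778688)

∇f = (2x, 8y)
Step 1: at (1, 1), ∇f = (2, 8) → (1, 1) − 0.01·(2, 8) = (0.98, 0.92)
Step 2: at (0.98, 0.92), ∇f = (1.96, 7.36) → (0.98, 0.92) − 0.01·(1.96, 7.36) = (0.9604, 0.8464)
Step 3: at (0.9604, 0.8464), ∇f = (1.9208, 6.7712) → (0.9604, 0.8464) − 0.01·(1.9208, 6.7712) = (0.941192, 0.778688)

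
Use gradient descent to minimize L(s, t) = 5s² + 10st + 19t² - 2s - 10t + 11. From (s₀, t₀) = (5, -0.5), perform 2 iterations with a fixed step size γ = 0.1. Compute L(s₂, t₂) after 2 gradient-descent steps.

∇L = (10s + 10t - 2, 10s + 38t - 10)
(s₁, t₁) = (5, -0.5) − 0.1·(43, 21) = (0.7, -2.6)
(s₂, t₂) = (0.7, -2.6) − 0.1·(-21, -101.8) = (2.8, 7.58)
L(2.8, 7.58) = 1272.7116

1272.7116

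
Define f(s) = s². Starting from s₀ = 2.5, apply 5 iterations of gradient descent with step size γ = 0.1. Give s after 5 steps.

0.8192

f′(s) = 2s
Step 1: f′(2.5) = 5; s₁ = 2.5 − 0.1·5 = 2
Step 2: f′(2) = 4; s₂ = 2 − 0.1·4 = 1.6
Step 3: f′(1.6) = 3.2; s₃ = 1.6 − 0.1·3.2 = 1.28
Step 4: f′(1.28) = 2.56; s₄ = 1.28 − 0.1·2.56 = 1.024
Step 5: f′(1.024) = 2.048; s₅ = 1.024 − 0.1·2.048 = 0.8192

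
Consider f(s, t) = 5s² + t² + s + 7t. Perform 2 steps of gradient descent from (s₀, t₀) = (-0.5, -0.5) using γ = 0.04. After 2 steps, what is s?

-0.244

∇f = (10s + 1, 2t + 7)
(s₁, t₁) = (-0.5, -0.5) − 0.04·(-4, 6) = (-0.34, -0.74)
(s₂, t₂) = (-0.34, -0.74) − 0.04·(-2.4, 5.52) = (-0.244, -0.9608)
s = -0.244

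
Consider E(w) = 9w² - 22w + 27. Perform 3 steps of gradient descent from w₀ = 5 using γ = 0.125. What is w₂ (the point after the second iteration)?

E′(w) = 18w - 22
Step 1: E′(5) = 68; w₁ = 5 − 0.125·68 = -3.5
Step 2: E′(-3.5) = -85; w₂ = -3.5 − 0.125·(-85) = 7.125

7.125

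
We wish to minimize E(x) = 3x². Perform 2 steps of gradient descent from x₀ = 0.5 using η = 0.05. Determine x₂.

0.245

E′(x) = 6x
x₁ = 0.5 − 0.05·3 = 0.35
x₂ = 0.35 − 0.05·2.1 = 0.245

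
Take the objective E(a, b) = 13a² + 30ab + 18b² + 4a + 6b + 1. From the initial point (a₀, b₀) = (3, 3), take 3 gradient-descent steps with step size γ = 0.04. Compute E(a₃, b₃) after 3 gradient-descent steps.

5535.5507986432

∇E = (26a + 30b + 4, 30a + 36b + 6)
(a₁, b₁) = (3, 3) − 0.04·(172, 204) = (-3.88, -5.16)
(a₂, b₂) = (-3.88, -5.16) − 0.04·(-251.68, -296.16) = (6.1872, 6.6864)
(a₃, b₃) = (6.1872, 6.6864) − 0.04·(365.4592, 432.3264) = (-8.431168, -10.606656)
E(-8.431168, -10.606656) = 5535.5507986432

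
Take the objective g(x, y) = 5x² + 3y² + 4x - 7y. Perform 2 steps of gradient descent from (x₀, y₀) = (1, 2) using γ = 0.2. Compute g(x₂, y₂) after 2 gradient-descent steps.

4.92

∇g = (10x + 4, 6y - 7)
Step 1: at (1, 2), ∇g = (14, 5) → (1, 2) − 0.2·(14, 5) = (-1.8, 1)
Step 2: at (-1.8, 1), ∇g = (-14, -1) → (-1.8, 1) − 0.2·(-14, -1) = (1, 1.2)
g(1, 1.2) = 4.92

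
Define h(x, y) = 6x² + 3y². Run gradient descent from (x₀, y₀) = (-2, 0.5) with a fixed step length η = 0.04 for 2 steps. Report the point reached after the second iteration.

∇h = (12x, 6y)
Step 1: at (-2, 0.5), ∇h = (-24, 3) → (-2, 0.5) − 0.04·(-24, 3) = (-1.04, 0.38)
Step 2: at (-1.04, 0.38), ∇h = (-12.48, 2.28) → (-1.04, 0.38) − 0.04·(-12.48, 2.28) = (-0.5408, 0.2888)

(-0.5408, 0.2888)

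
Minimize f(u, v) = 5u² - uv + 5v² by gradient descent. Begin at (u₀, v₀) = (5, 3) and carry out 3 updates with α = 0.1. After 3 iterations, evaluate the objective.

∇f = (10u - v, -u + 10v)
Step 1: at (5, 3), ∇f = (47, 25) → (5, 3) − 0.1·(47, 25) = (0.3, 0.5)
Step 2: at (0.3, 0.5), ∇f = (2.5, 4.7) → (0.3, 0.5) − 0.1·(2.5, 4.7) = (0.05, 0.03)
Step 3: at (0.05, 0.03), ∇f = (0.47, 0.25) → (0.05, 0.03) − 0.1·(0.47, 0.25) = (0.003, 0.005)
f(0.003, 0.005) = 0.000155

0.000155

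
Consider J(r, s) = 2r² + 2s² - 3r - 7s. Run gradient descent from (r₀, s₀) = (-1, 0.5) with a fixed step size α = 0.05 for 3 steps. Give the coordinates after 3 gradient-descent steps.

∇J = (4r - 3, 4s - 7)
Step 1: at (-1, 0.5), ∇J = (-7, -5) → (-1, 0.5) − 0.05·(-7, -5) = (-0.65, 0.75)
Step 2: at (-0.65, 0.75), ∇J = (-5.6, -4) → (-0.65, 0.75) − 0.05·(-5.6, -4) = (-0.37, 0.95)
Step 3: at (-0.37, 0.95), ∇J = (-4.48, -3.2) → (-0.37, 0.95) − 0.05·(-4.48, -3.2) = (-0.146, 1.11)

(-0.146, 1.11)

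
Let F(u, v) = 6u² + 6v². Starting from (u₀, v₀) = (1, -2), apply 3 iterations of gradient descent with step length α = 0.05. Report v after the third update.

-0.128

∇F = (12u, 12v)
Step 1: at (1, -2), ∇F = (12, -24) → (1, -2) − 0.05·(12, -24) = (0.4, -0.8)
Step 2: at (0.4, -0.8), ∇F = (4.8, -9.6) → (0.4, -0.8) − 0.05·(4.8, -9.6) = (0.16, -0.32)
Step 3: at (0.16, -0.32), ∇F = (1.92, -3.84) → (0.16, -0.32) − 0.05·(1.92, -3.84) = (0.064, -0.128)
v = -0.128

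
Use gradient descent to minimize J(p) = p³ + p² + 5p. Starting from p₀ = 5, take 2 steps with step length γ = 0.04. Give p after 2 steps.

J′(p) = 3p² + 2p + 5
p₁ = 5 − 0.04·90 = 1.4
p₂ = 1.4 − 0.04·13.68 = 0.8528

0.8528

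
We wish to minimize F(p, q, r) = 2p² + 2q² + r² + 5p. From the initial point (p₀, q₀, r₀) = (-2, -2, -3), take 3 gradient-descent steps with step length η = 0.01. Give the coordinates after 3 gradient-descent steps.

∇F = (4p + 5, 4q, 2r)
(p₁, q₁, r₁) = (-2, -2, -3) − 0.01·(-3, -8, -6) = (-1.97, -1.92, -2.94)
(p₂, q₂, r₂) = (-1.97, -1.92, -2.94) − 0.01·(-2.88, -7.68, -5.88) = (-1.9412, -1.8432, -2.8812)
(p₃, q₃, r₃) = (-1.9412, -1.8432, -2.8812) − 0.01·(-2.7648, -7.3728, -5.7624) = (-1.913552, -1.769472, -2.823576)

(-1.913552, -1.769472, -2.823576)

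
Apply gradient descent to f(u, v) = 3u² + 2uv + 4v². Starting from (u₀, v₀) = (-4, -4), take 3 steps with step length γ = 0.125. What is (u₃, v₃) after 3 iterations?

∇f = (6u + 2v, 2u + 8v)
Step 1: at (-4, -4), ∇f = (-32, -40) → (-4, -4) − 0.125·(-32, -40) = (0, 1)
Step 2: at (0, 1), ∇f = (2, 8) → (0, 1) − 0.125·(2, 8) = (-0.25, 0)
Step 3: at (-0.25, 0), ∇f = (-1.5, -0.5) → (-0.25, 0) − 0.125·(-1.5, -0.5) = (-0.0625, 0.0625)

(-0.0625, 0.0625)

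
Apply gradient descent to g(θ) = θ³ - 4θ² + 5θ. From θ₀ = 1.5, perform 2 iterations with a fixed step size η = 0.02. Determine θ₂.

1.5098985

g′(θ) = 3θ² - 8θ + 5
Step 1: g′(1.5) = -0.25; θ₁ = 1.5 − 0.02·(-0.25) = 1.505
Step 2: g′(1.505) = -0.244925; θ₂ = 1.505 − 0.02·(-0.244925) = 1.5098985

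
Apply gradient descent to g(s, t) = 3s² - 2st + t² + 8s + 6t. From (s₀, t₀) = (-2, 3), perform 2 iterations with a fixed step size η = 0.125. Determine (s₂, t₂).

∇g = (6s - 2t + 8, -2s + 2t + 6)
Step 1: at (-2, 3), ∇g = (-10, 16) → (-2, 3) − 0.125·(-10, 16) = (-0.75, 1)
Step 2: at (-0.75, 1), ∇g = (1.5, 9.5) → (-0.75, 1) − 0.125·(1.5, 9.5) = (-0.9375, -0.1875)

(-0.9375, -0.1875)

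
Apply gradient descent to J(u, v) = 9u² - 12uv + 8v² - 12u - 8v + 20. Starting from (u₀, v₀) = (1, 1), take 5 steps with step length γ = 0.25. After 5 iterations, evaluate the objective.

∇J = (18u - 12v - 12, -12u + 16v - 8)
(u₁, v₁) = (1, 1) − 0.25·(-6, -4) = (2.5, 2)
(u₂, v₂) = (2.5, 2) − 0.25·(9, -6) = (0.25, 3.5)
(u₃, v₃) = (0.25, 3.5) − 0.25·(-49.5, 45) = (12.625, -7.75)
(u₄, v₄) = (12.625, -7.75) − 0.25·(308.25, -283.5) = (-64.4375, 63.125)
(u₅, v₅) = (-64.4375, 63.125) − 0.25·(-1929.375, 1775.25) = (417.90625, -380.6875)
J(417.90625, -380.6875) = 4638345.3369140625

4638345.3369140625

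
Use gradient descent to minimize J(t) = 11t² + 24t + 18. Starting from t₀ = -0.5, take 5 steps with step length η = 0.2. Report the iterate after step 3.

-24.316

J′(t) = 22t + 24
Step 1: J′(-0.5) = 13; t₁ = -0.5 − 0.2·13 = -3.1
Step 2: J′(-3.1) = -44.2; t₂ = -3.1 − 0.2·(-44.2) = 5.74
Step 3: J′(5.74) = 150.28; t₃ = 5.74 − 0.2·150.28 = -24.316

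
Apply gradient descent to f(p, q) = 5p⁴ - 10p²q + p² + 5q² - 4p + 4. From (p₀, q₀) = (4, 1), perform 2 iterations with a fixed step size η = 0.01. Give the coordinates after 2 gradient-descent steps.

∇f = (20p³ - 20pq + 2p - 4, -10p² + 10q)
Step 1: at (4, 1), ∇f = (1204, -150) → (4, 1) − 0.01·(1204, -150) = (-8.04, 2.5)
Step 2: at (-8.04, 2.5), ∇f = (-10012.44928, -621.416) → (-8.04, 2.5) − 0.01·(-10012.44928, -621.416) = (92.0844928, 8.71416)

(92.0844928, 8.71416)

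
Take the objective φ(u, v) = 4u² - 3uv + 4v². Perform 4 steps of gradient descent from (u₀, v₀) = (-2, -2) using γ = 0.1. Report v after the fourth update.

-0.125

∇φ = (8u - 3v, -3u + 8v)
Step 1: at (-2, -2), ∇φ = (-10, -10) → (-2, -2) − 0.1·(-10, -10) = (-1, -1)
Step 2: at (-1, -1), ∇φ = (-5, -5) → (-1, -1) − 0.1·(-5, -5) = (-0.5, -0.5)
Step 3: at (-0.5, -0.5), ∇φ = (-2.5, -2.5) → (-0.5, -0.5) − 0.1·(-2.5, -2.5) = (-0.25, -0.25)
Step 4: at (-0.25, -0.25), ∇φ = (-1.25, -1.25) → (-0.25, -0.25) − 0.1·(-1.25, -1.25) = (-0.125, -0.125)
v = -0.125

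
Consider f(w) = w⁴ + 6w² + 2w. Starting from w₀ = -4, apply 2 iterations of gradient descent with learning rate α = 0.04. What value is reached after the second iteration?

f′(w) = 4w³ + 12w + 2
Step 1: f′(-4) = -302; w₁ = -4 − 0.04·(-302) = 8.08
Step 2: f′(8.08) = 2209.016448; w₂ = 8.08 − 0.04·2209.016448 = -80.28065792

-80.28065792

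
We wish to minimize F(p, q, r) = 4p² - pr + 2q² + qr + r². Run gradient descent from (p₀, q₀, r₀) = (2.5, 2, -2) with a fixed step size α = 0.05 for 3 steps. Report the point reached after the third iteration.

∇F = (8p - r, 4q + r, -p + q + 2r)
(p₁, q₁, r₁) = (2.5, 2, -2) − 0.05·(22, 6, -4.5) = (1.4, 1.7, -1.775)
(p₂, q₂, r₂) = (1.4, 1.7, -1.775) − 0.05·(12.975, 5.025, -3.25) = (0.75125, 1.44875, -1.6125)
(p₃, q₃, r₃) = (0.75125, 1.44875, -1.6125) − 0.05·(7.6225, 4.1825, -2.5275) = (0.370125, 1.239625, -1.486125)

(0.370125, 1.239625, -1.486125)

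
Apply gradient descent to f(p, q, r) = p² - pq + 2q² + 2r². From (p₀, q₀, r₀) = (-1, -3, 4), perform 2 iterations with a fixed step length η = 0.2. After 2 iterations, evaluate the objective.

0.7936

∇f = (2p - q, -p + 4q, 4r)
(p₁, q₁, r₁) = (-1, -3, 4) − 0.2·(1, -11, 16) = (-1.2, -0.8, 0.8)
(p₂, q₂, r₂) = (-1.2, -0.8, 0.8) − 0.2·(-1.6, -2, 3.2) = (-0.88, -0.4, 0.16)
f(-0.88, -0.4, 0.16) = 0.7936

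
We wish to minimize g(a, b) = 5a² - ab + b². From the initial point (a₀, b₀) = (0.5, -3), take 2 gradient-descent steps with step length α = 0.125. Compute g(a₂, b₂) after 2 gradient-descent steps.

2.75799560546875

∇g = (10a - b, -a + 2b)
Step 1: at (0.5, -3), ∇g = (8, -6.5) → (0.5, -3) − 0.125·(8, -6.5) = (-0.5, -2.1875)
Step 2: at (-0.5, -2.1875), ∇g = (-2.8125, -3.875) → (-0.5, -2.1875) − 0.125·(-2.8125, -3.875) = (-0.1484375, -1.703125)
g(-0.1484375, -1.703125) = 2.75799560546875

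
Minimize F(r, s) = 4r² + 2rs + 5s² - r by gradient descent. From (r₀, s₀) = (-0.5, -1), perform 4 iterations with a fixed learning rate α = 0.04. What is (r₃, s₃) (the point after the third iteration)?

∇F = (8r + 2s - 1, 2r + 10s)
Step 1: at (-0.5, -1), ∇F = (-7, -11) → (-0.5, -1) − 0.04·(-7, -11) = (-0.22, -0.56)
Step 2: at (-0.22, -0.56), ∇F = (-3.88, -6.04) → (-0.22, -0.56) − 0.04·(-3.88, -6.04) = (-0.0648, -0.3184)
Step 3: at (-0.0648, -0.3184), ∇F = (-2.1552, -3.3136) → (-0.0648, -0.3184) − 0.04·(-2.1552, -3.3136) = (0.021408, -0.185856)

(0.021408, -0.185856)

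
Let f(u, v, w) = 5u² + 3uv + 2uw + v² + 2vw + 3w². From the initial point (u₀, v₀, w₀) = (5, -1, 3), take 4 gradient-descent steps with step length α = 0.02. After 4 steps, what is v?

∇f = (10u + 3v + 2w, 3u + 2v + 2w, 2u + 2v + 6w)
(u₁, v₁, w₁) = (5, -1, 3) − 0.02·(53, 19, 26) = (3.94, -1.38, 2.48)
(u₂, v₂, w₂) = (3.94, -1.38, 2.48) − 0.02·(40.22, 14.02, 20) = (3.1356, -1.6604, 2.08)
(u₃, v₃, w₃) = (3.1356, -1.6604, 2.08) − 0.02·(30.5348, 10.246, 15.4304) = (2.524904, -1.86532, 1.771392)
(u₄, v₄, w₄) = (2.524904, -1.86532, 1.771392) − 0.02·(23.195864, 7.386856, 11.94752) = (2.06098672, -2.01305712, 1.5324416)
v = -2.01305712

-2.01305712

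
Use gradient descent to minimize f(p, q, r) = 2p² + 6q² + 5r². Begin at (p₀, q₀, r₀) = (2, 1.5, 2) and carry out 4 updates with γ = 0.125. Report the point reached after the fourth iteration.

(0.125, 0.09375, 0.0078125)

∇f = (4p, 12q, 10r)
(p₁, q₁, r₁) = (2, 1.5, 2) − 0.125·(8, 18, 20) = (1, -0.75, -0.5)
(p₂, q₂, r₂) = (1, -0.75, -0.5) − 0.125·(4, -9, -5) = (0.5, 0.375, 0.125)
(p₃, q₃, r₃) = (0.5, 0.375, 0.125) − 0.125·(2, 4.5, 1.25) = (0.25, -0.1875, -0.03125)
(p₄, q₄, r₄) = (0.25, -0.1875, -0.03125) − 0.125·(1, -2.25, -0.3125) = (0.125, 0.09375, 0.0078125)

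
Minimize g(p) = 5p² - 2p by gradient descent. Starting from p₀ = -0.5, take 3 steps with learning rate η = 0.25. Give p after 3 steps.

2.5625

g′(p) = 10p - 2
p₁ = -0.5 − 0.25·(-7) = 1.25
p₂ = 1.25 − 0.25·10.5 = -1.375
p₃ = -1.375 − 0.25·(-15.75) = 2.5625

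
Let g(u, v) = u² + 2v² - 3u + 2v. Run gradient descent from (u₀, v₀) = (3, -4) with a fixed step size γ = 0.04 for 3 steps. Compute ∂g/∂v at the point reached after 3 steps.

-8.297856

∇g = (2u - 3, 4v + 2)
(u₁, v₁) = (3, -4) − 0.04·(3, -14) = (2.88, -3.44)
(u₂, v₂) = (2.88, -3.44) − 0.04·(2.76, -11.76) = (2.7696, -2.9696)
(u₃, v₃) = (2.7696, -2.9696) − 0.04·(2.5392, -9.8784) = (2.668032, -2.574464)
∂g/∂v at (2.668032, -2.574464) = -8.297856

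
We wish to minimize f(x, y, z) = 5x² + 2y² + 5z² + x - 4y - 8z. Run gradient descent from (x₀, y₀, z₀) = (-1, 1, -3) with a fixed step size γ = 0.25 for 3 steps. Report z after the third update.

∇f = (10x + 1, 4y - 4, 10z - 8)
Step 1: at (-1, 1, -3), ∇f = (-9, 0, -38) → (-1, 1, -3) − 0.25·(-9, 0, -38) = (1.25, 1, 6.5)
Step 2: at (1.25, 1, 6.5), ∇f = (13.5, 0, 57) → (1.25, 1, 6.5) − 0.25·(13.5, 0, 57) = (-2.125, 1, -7.75)
Step 3: at (-2.125, 1, -7.75), ∇f = (-20.25, 0, -85.5) → (-2.125, 1, -7.75) − 0.25·(-20.25, 0, -85.5) = (2.9375, 1, 13.625)
z = 13.625

13.625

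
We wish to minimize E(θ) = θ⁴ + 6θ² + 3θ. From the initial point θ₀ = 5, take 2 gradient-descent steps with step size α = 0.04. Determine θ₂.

E′(θ) = 4θ³ + 12θ + 3
θ₁ = 5 − 0.04·563 = -17.52
θ₂ = -17.52 − 0.04·(-21718.324032) = 851.21296128

851.21296128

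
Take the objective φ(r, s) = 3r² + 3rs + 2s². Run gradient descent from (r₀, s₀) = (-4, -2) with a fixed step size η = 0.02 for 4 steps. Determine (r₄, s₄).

∇φ = (6r + 3s, 3r + 4s)
(r₁, s₁) = (-4, -2) − 0.02·(-30, -20) = (-3.4, -1.6)
(r₂, s₂) = (-3.4, -1.6) − 0.02·(-25.2, -16.6) = (-2.896, -1.268)
(r₃, s₃) = (-2.896, -1.268) − 0.02·(-21.18, -13.76) = (-2.4724, -0.9928)
(r₄, s₄) = (-2.4724, -0.9928) − 0.02·(-17.8128, -11.3884) = (-2.116144, -0.765032)

(-2.116144, -0.765032)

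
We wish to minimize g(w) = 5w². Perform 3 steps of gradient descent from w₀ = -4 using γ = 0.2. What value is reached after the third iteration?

g′(w) = 10w
w₁ = -4 − 0.2·(-40) = 4
w₂ = 4 − 0.2·40 = -4
w₃ = -4 − 0.2·(-40) = 4

4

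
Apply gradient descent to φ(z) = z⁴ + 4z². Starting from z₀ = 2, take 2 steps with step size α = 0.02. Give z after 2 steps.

0.78361088

φ′(z) = 4z³ + 8z
z₁ = 2 − 0.02·48 = 1.04
z₂ = 1.04 − 0.02·12.819456 = 0.78361088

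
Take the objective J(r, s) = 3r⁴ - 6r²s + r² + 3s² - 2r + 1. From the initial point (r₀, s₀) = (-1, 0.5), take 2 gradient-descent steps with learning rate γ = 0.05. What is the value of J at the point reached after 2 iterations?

∇J = (12r³ - 12rs + 2r - 2, -6r² + 6s)
(r₁, s₁) = (-1, 0.5) − 0.05·(-10, -3) = (-0.5, 0.65)
(r₂, s₂) = (-0.5, 0.65) − 0.05·(-0.6, 2.4) = (-0.47, 0.53)
J(-0.47, 0.53) = 2.44752843

2.44752843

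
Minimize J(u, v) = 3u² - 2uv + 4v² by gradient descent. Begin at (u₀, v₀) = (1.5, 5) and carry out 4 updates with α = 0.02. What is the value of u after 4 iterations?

∇J = (6u - 2v, -2u + 8v)
Step 1: at (1.5, 5), ∇J = (-1, 37) → (1.5, 5) − 0.02·(-1, 37) = (1.52, 4.26)
Step 2: at (1.52, 4.26), ∇J = (0.6, 31.04) → (1.52, 4.26) − 0.02·(0.6, 31.04) = (1.508, 3.6392)
Step 3: at (1.508, 3.6392), ∇J = (1.7696, 26.0976) → (1.508, 3.6392) − 0.02·(1.7696, 26.0976) = (1.472608, 3.117248)
Step 4: at (1.472608, 3.117248), ∇J = (2.601152, 21.992768) → (1.472608, 3.117248) − 0.02·(2.601152, 21.992768) = (1.42058496, 2.67739264)
u = 1.42058496

1.42058496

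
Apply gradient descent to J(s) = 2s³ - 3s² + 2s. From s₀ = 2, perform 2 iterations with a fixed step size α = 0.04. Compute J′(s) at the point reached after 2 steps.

J′(s) = 6s² - 6s + 2
s₁ = 2 − 0.04·14 = 1.44
s₂ = 1.44 − 0.04·5.8016 = 1.207936
J′(s) at (1.207936) = 3.507040280576

3.507040280576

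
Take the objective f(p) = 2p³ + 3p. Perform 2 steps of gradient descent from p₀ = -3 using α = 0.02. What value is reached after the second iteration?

f′(p) = 6p² + 3
p₁ = -3 − 0.02·57 = -4.14
p₂ = -4.14 − 0.02·105.8376 = -6.256752

-6.256752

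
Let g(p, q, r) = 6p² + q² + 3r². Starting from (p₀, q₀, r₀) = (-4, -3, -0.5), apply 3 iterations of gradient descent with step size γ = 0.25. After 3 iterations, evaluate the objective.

6144.15234375

∇g = (12p, 2q, 6r)
Step 1: at (-4, -3, -0.5), ∇g = (-48, -6, -3) → (-4, -3, -0.5) − 0.25·(-48, -6, -3) = (8, -1.5, 0.25)
Step 2: at (8, -1.5, 0.25), ∇g = (96, -3, 1.5) → (8, -1.5, 0.25) − 0.25·(96, -3, 1.5) = (-16, -0.75, -0.125)
Step 3: at (-16, -0.75, -0.125), ∇g = (-192, -1.5, -0.75) → (-16, -0.75, -0.125) − 0.25·(-192, -1.5, -0.75) = (32, -0.375, 0.0625)
g(32, -0.375, 0.0625) = 6144.15234375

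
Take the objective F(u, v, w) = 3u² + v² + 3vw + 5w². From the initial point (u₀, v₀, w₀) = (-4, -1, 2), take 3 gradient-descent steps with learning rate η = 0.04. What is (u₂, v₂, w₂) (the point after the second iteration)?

(-2.3104, -1.2256, 0.9312)

∇F = (6u, 2v + 3w, 3v + 10w)
Step 1: at (-4, -1, 2), ∇F = (-24, 4, 17) → (-4, -1, 2) − 0.04·(-24, 4, 17) = (-3.04, -1.16, 1.32)
Step 2: at (-3.04, -1.16, 1.32), ∇F = (-18.24, 1.64, 9.72) → (-3.04, -1.16, 1.32) − 0.04·(-18.24, 1.64, 9.72) = (-2.3104, -1.2256, 0.9312)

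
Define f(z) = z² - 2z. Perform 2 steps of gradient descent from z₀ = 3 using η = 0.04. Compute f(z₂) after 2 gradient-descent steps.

f′(z) = 2z - 2
z₁ = 3 − 0.04·4 = 2.84
z₂ = 2.84 − 0.04·3.68 = 2.6928
f(2.6928) = 1.86557184

1.86557184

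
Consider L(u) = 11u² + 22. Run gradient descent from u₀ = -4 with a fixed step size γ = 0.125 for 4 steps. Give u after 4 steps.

-37.515625

L′(u) = 22u
u₁ = -4 − 0.125·(-88) = 7
u₂ = 7 − 0.125·154 = -12.25
u₃ = -12.25 − 0.125·(-269.5) = 21.4375
u₄ = 21.4375 − 0.125·471.625 = -37.515625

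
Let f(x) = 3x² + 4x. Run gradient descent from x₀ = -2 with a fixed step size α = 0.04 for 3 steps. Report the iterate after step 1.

f′(x) = 6x + 4
Step 1: f′(-2) = -8; x₁ = -2 − 0.04·(-8) = -1.68

-1.68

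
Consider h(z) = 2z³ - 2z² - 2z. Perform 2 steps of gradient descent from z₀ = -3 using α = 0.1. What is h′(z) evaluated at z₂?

26378.899456

h′(z) = 6z² - 4z - 2
Step 1: h′(-3) = 64; z₁ = -3 − 0.1·64 = -9.4
Step 2: h′(-9.4) = 565.76; z₂ = -9.4 − 0.1·565.76 = -65.976
h′(z) at (-65.976) = 26378.899456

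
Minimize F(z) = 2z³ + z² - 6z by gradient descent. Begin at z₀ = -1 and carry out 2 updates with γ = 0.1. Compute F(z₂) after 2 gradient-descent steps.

2.571325952

F′(z) = 6z² + 2z - 6
Step 1: F′(-1) = -2; z₁ = -1 − 0.1·(-2) = -0.8
Step 2: F′(-0.8) = -3.76; z₂ = -0.8 − 0.1·(-3.76) = -0.424
F(-0.424) = 2.571325952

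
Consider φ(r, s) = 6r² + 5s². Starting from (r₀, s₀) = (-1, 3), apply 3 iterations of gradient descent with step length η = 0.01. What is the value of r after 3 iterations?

-0.681472

∇φ = (12r, 10s)
Step 1: at (-1, 3), ∇φ = (-12, 30) → (-1, 3) − 0.01·(-12, 30) = (-0.88, 2.7)
Step 2: at (-0.88, 2.7), ∇φ = (-10.56, 27) → (-0.88, 2.7) − 0.01·(-10.56, 27) = (-0.7744, 2.43)
Step 3: at (-0.7744, 2.43), ∇φ = (-9.2928, 24.3) → (-0.7744, 2.43) − 0.01·(-9.2928, 24.3) = (-0.681472, 2.187)
r = -0.681472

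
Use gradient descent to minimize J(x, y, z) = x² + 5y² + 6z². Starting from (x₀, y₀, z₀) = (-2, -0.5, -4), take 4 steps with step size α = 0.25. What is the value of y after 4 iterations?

-2.53125

∇J = (2x, 10y, 12z)
(x₁, y₁, z₁) = (-2, -0.5, -4) − 0.25·(-4, -5, -48) = (-1, 0.75, 8)
(x₂, y₂, z₂) = (-1, 0.75, 8) − 0.25·(-2, 7.5, 96) = (-0.5, -1.125, -16)
(x₃, y₃, z₃) = (-0.5, -1.125, -16) − 0.25·(-1, -11.25, -192) = (-0.25, 1.6875, 32)
(x₄, y₄, z₄) = (-0.25, 1.6875, 32) − 0.25·(-0.5, 16.875, 384) = (-0.125, -2.53125, -64)
y = -2.53125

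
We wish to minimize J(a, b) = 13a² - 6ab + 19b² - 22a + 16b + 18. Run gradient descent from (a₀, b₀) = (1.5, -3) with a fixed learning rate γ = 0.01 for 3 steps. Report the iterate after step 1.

∇J = (26a - 6b - 22, -6a + 38b + 16)
Step 1: at (1.5, -3), ∇J = (35, -107) → (1.5, -3) − 0.01·(35, -107) = (1.15, -1.93)

(1.15, -1.93)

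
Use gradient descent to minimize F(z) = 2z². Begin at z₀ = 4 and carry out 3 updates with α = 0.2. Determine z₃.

0.032

F′(z) = 4z
Step 1: F′(4) = 16; z₁ = 4 − 0.2·16 = 0.8
Step 2: F′(0.8) = 3.2; z₂ = 0.8 − 0.2·3.2 = 0.16
Step 3: F′(0.16) = 0.64; z₃ = 0.16 − 0.2·0.64 = 0.032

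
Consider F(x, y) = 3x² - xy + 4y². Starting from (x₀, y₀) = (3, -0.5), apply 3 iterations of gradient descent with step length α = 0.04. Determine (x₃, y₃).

∇F = (6x - y, -x + 8y)
(x₁, y₁) = (3, -0.5) − 0.04·(18.5, -7) = (2.26, -0.22)
(x₂, y₂) = (2.26, -0.22) − 0.04·(13.78, -4.02) = (1.7088, -0.0592)
(x₃, y₃) = (1.7088, -0.0592) − 0.04·(10.312, -2.1824) = (1.29632, 0.028096)

(1.29632, 0.028096)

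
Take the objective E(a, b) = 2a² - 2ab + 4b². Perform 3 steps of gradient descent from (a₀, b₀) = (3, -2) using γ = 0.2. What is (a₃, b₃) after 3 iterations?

∇E = (4a - 2b, -2a + 8b)
(a₁, b₁) = (3, -2) − 0.2·(16, -22) = (-0.2, 2.4)
(a₂, b₂) = (-0.2, 2.4) − 0.2·(-5.6, 19.6) = (0.92, -1.52)
(a₃, b₃) = (0.92, -1.52) − 0.2·(6.72, -14) = (-0.424, 1.28)

(-0.424, 1.28)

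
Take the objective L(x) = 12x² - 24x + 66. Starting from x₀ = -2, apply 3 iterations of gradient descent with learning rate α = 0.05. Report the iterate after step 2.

0.88

L′(x) = 24x - 24
Step 1: L′(-2) = -72; x₁ = -2 − 0.05·(-72) = 1.6
Step 2: L′(1.6) = 14.4; x₂ = 1.6 − 0.05·14.4 = 0.88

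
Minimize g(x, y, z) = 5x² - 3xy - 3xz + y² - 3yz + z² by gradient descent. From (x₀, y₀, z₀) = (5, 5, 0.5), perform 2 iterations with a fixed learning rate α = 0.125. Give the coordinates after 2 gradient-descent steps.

∇g = (10x - 3y - 3z, -3x + 2y - 3z, -3x - 3y + 2z)
(x₁, y₁, z₁) = (5, 5, 0.5) − 0.125·(33.5, -6.5, -29) = (0.8125, 5.8125, 4.125)
(x₂, y₂, z₂) = (0.8125, 5.8125, 4.125) − 0.125·(-21.6875, -3.1875, -11.625) = (3.5234375, 6.2109375, 5.578125)

(3.5234375, 6.2109375, 5.578125)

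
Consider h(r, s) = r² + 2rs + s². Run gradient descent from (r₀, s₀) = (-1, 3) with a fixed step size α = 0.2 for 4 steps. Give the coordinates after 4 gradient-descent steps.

(-1.9984, 2.0016)

∇h = (2r + 2s, 2r + 2s)
Step 1: at (-1, 3), ∇h = (4, 4) → (-1, 3) − 0.2·(4, 4) = (-1.8, 2.2)
Step 2: at (-1.8, 2.2), ∇h = (0.8, 0.8) → (-1.8, 2.2) − 0.2·(0.8, 0.8) = (-1.96, 2.04)
Step 3: at (-1.96, 2.04), ∇h = (0.16, 0.16) → (-1.96, 2.04) − 0.2·(0.16, 0.16) = (-1.992, 2.008)
Step 4: at (-1.992, 2.008), ∇h = (0.032, 0.032) → (-1.992, 2.008) − 0.2·(0.032, 0.032) = (-1.9984, 2.0016)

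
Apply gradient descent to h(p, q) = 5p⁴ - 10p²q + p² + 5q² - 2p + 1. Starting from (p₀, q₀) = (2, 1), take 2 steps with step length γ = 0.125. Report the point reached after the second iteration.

(5648.4765625, 218.265625)

∇h = (20p³ - 20pq + 2p - 2, -10p² + 10q)
(p₁, q₁) = (2, 1) − 0.125·(122, -30) = (-13.25, 4.75)
(p₂, q₂) = (-13.25, 4.75) − 0.125·(-45293.8125, -1708.125) = (5648.4765625, 218.265625)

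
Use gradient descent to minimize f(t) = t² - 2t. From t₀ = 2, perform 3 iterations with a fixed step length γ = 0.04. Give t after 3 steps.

f′(t) = 2t - 2
Step 1: f′(2) = 2; t₁ = 2 − 0.04·2 = 1.92
Step 2: f′(1.92) = 1.84; t₂ = 1.92 − 0.04·1.84 = 1.8464
Step 3: f′(1.8464) = 1.6928; t₃ = 1.8464 − 0.04·1.6928 = 1.778688

1.778688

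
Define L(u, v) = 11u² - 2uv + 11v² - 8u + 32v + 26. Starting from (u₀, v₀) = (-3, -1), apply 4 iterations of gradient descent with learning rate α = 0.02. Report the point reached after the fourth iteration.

∇L = (22u - 2v - 8, -2u + 22v + 32)
Step 1: at (-3, -1), ∇L = (-72, 16) → (-3, -1) − 0.02·(-72, 16) = (-1.56, -1.32)
Step 2: at (-1.56, -1.32), ∇L = (-39.68, 6.08) → (-1.56, -1.32) − 0.02·(-39.68, 6.08) = (-0.7664, -1.4416)
Step 3: at (-0.7664, -1.4416), ∇L = (-21.9776, 1.8176) → (-0.7664, -1.4416) − 0.02·(-21.9776, 1.8176) = (-0.326848, -1.477952)
Step 4: at (-0.326848, -1.477952), ∇L = (-12.234752, 0.138752) → (-0.326848, -1.477952) − 0.02·(-12.234752, 0.138752) = (-0.08215296, -1.48072704)

(-0.08215296, -1.48072704)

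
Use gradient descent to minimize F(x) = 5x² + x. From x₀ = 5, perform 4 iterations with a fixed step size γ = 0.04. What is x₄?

0.56096

F′(x) = 10x + 1
x₁ = 5 − 0.04·51 = 2.96
x₂ = 2.96 − 0.04·30.6 = 1.736
x₃ = 1.736 − 0.04·18.36 = 1.0016
x₄ = 1.0016 − 0.04·11.016 = 0.56096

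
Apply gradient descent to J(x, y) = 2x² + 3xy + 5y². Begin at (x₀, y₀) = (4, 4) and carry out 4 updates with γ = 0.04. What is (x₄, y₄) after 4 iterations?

∇J = (4x + 3y, 3x + 10y)
(x₁, y₁) = (4, 4) − 0.04·(28, 52) = (2.88, 1.92)
(x₂, y₂) = (2.88, 1.92) − 0.04·(17.28, 27.84) = (2.1888, 0.8064)
(x₃, y₃) = (2.1888, 0.8064) − 0.04·(11.1744, 14.6304) = (1.741824, 0.221184)
(x₄, y₄) = (1.741824, 0.221184) − 0.04·(7.630848, 7.437312) = (1.43659008, -0.07630848)

(1.43659008, -0.07630848)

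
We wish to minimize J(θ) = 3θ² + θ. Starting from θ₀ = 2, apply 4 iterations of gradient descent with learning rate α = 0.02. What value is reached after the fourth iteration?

1.13267328

J′(θ) = 6θ + 1
Step 1: J′(2) = 13; θ₁ = 2 − 0.02·13 = 1.74
Step 2: J′(1.74) = 11.44; θ₂ = 1.74 − 0.02·11.44 = 1.5112
Step 3: J′(1.5112) = 10.0672; θ₃ = 1.5112 − 0.02·10.0672 = 1.309856
Step 4: J′(1.309856) = 8.859136; θ₄ = 1.309856 − 0.02·8.859136 = 1.13267328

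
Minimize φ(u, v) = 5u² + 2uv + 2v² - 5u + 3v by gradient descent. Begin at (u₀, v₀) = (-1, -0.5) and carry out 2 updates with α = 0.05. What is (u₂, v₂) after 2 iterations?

(0.195, -0.49)

∇φ = (10u + 2v - 5, 2u + 4v + 3)
Step 1: at (-1, -0.5), ∇φ = (-16, -1) → (-1, -0.5) − 0.05·(-16, -1) = (-0.2, -0.45)
Step 2: at (-0.2, -0.45), ∇φ = (-7.9, 0.8) → (-0.2, -0.45) − 0.05·(-7.9, 0.8) = (0.195, -0.49)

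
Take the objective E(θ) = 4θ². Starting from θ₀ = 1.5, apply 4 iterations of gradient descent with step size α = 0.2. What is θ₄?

0.1944

E′(θ) = 8θ
θ₁ = 1.5 − 0.2·12 = -0.9
θ₂ = -0.9 − 0.2·(-7.2) = 0.54
θ₃ = 0.54 − 0.2·4.32 = -0.324
θ₄ = -0.324 − 0.2·(-2.592) = 0.1944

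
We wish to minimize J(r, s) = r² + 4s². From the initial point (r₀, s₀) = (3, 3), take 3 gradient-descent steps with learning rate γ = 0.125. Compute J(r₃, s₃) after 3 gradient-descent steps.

∇J = (2r, 8s)
(r₁, s₁) = (3, 3) − 0.125·(6, 24) = (2.25, 0)
(r₂, s₂) = (2.25, 0) − 0.125·(4.5, 0) = (1.6875, 0)
(r₃, s₃) = (1.6875, 0) − 0.125·(3.375, 0) = (1.265625, 0)
J(1.265625, 0) = 1.601806640625

1.601806640625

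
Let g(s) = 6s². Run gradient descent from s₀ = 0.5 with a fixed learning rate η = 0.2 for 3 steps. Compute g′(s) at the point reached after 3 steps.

g′(s) = 12s
s₁ = 0.5 − 0.2·6 = -0.7
s₂ = -0.7 − 0.2·(-8.4) = 0.98
s₃ = 0.98 − 0.2·11.76 = -1.372
g′(s) at (-1.372) = -16.464

-16.464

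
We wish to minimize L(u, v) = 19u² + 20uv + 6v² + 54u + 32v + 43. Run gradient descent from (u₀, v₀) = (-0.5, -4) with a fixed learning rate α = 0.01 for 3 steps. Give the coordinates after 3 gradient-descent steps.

∇L = (38u + 20v + 54, 20u + 12v + 32)
Step 1: at (-0.5, -4), ∇L = (-45, -26) → (-0.5, -4) − 0.01·(-45, -26) = (-0.05, -3.74)
Step 2: at (-0.05, -3.74), ∇L = (-22.7, -13.88) → (-0.05, -3.74) − 0.01·(-22.7, -13.88) = (0.177, -3.6012)
Step 3: at (0.177, -3.6012), ∇L = (-11.298, -7.6744) → (0.177, -3.6012) − 0.01·(-11.298, -7.6744) = (0.28998, -3.524456)

(0.28998, -3.524456)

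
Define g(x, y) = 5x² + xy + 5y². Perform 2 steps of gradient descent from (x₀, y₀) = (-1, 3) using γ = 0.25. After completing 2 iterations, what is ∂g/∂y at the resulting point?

61.8125

∇g = (10x + y, x + 10y)
(x₁, y₁) = (-1, 3) − 0.25·(-7, 29) = (0.75, -4.25)
(x₂, y₂) = (0.75, -4.25) − 0.25·(3.25, -41.75) = (-0.0625, 6.1875)
∂g/∂y at (-0.0625, 6.1875) = 61.8125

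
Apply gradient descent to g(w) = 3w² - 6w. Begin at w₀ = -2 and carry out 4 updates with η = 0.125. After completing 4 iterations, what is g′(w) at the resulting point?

g′(w) = 6w - 6
w₁ = -2 − 0.125·(-18) = 0.25
w₂ = 0.25 − 0.125·(-4.5) = 0.8125
w₃ = 0.8125 − 0.125·(-1.125) = 0.953125
w₄ = 0.953125 − 0.125·(-0.28125) = 0.98828125
g′(w) at (0.98828125) = -0.0703125

-0.0703125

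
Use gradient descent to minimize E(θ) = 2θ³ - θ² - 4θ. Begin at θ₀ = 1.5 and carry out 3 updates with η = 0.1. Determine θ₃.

0.99989065

E′(θ) = 6θ² - 2θ - 4
Step 1: E′(1.5) = 6.5; θ₁ = 1.5 − 0.1·6.5 = 0.85
Step 2: E′(0.85) = -1.365; θ₂ = 0.85 − 0.1·(-1.365) = 0.9865
Step 3: E′(0.9865) = -0.1339065; θ₃ = 0.9865 − 0.1·(-0.1339065) = 0.99989065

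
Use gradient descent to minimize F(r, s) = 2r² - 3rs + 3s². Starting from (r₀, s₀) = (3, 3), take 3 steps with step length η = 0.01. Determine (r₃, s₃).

(2.905695, 2.743185)

∇F = (4r - 3s, -3r + 6s)
(r₁, s₁) = (3, 3) − 0.01·(3, 9) = (2.97, 2.91)
(r₂, s₂) = (2.97, 2.91) − 0.01·(3.15, 8.55) = (2.9385, 2.8245)
(r₃, s₃) = (2.9385, 2.8245) − 0.01·(3.2805, 8.1315) = (2.905695, 2.743185)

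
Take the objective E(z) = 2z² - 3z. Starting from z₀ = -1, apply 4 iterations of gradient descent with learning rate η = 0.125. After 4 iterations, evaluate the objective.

-1.10107421875

E′(z) = 4z - 3
z₁ = -1 − 0.125·(-7) = -0.125
z₂ = -0.125 − 0.125·(-3.5) = 0.3125
z₃ = 0.3125 − 0.125·(-1.75) = 0.53125
z₄ = 0.53125 − 0.125·(-0.875) = 0.640625
E(0.640625) = -1.10107421875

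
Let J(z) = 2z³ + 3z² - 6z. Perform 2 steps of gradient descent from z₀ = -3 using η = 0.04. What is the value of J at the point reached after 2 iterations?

-544.013833900032

J′(z) = 6z² + 6z - 6
z₁ = -3 − 0.04·30 = -4.2
z₂ = -4.2 − 0.04·74.64 = -7.1856
J(-7.1856) = -544.013833900032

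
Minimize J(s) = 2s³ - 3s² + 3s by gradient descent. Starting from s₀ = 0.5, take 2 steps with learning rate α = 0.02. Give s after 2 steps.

J′(s) = 6s² - 6s + 3
s₁ = 0.5 − 0.02·1.5 = 0.47
s₂ = 0.47 − 0.02·1.5054 = 0.439892

0.439892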